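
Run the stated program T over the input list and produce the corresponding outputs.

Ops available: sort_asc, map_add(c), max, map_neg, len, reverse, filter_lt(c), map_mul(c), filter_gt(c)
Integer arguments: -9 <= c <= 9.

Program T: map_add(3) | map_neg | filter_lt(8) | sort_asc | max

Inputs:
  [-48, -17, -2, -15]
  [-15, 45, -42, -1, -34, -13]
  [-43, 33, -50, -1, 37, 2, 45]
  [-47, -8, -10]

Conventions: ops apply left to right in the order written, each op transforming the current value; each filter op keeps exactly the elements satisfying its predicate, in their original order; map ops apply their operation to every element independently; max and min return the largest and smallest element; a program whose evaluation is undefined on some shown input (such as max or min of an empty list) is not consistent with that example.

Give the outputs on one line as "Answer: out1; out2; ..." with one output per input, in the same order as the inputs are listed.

-1; -2; -2; 7

Execution, op by op:
  [-48, -17, -2, -15] -> [-45, -14, 1, -12] -> [45, 14, -1, 12] -> [-1] -> [-1] -> -1
  [-15, 45, -42, -1, -34, -13] -> [-12, 48, -39, 2, -31, -10] -> [12, -48, 39, -2, 31, 10] -> [-48, -2] -> [-48, -2] -> -2
  [-43, 33, -50, -1, 37, 2, 45] -> [-40, 36, -47, 2, 40, 5, 48] -> [40, -36, 47, -2, -40, -5, -48] -> [-36, -2, -40, -5, -48] -> [-48, -40, -36, -5, -2] -> -2
  [-47, -8, -10] -> [-44, -5, -7] -> [44, 5, 7] -> [5, 7] -> [5, 7] -> 7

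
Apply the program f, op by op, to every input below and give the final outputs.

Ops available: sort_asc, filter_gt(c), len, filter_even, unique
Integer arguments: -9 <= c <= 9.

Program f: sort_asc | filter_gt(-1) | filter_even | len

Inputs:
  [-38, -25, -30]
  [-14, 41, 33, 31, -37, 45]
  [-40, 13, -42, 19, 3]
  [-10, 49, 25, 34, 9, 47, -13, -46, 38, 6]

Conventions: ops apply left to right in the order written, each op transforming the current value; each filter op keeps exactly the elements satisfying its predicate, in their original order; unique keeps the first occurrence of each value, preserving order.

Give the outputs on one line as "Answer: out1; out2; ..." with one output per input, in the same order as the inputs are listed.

Execution, op by op:
  [-38, -25, -30] -> [-38, -30, -25] -> [] -> [] -> 0
  [-14, 41, 33, 31, -37, 45] -> [-37, -14, 31, 33, 41, 45] -> [31, 33, 41, 45] -> [] -> 0
  [-40, 13, -42, 19, 3] -> [-42, -40, 3, 13, 19] -> [3, 13, 19] -> [] -> 0
  [-10, 49, 25, 34, 9, 47, -13, -46, 38, 6] -> [-46, -13, -10, 6, 9, 25, 34, 38, 47, 49] -> [6, 9, 25, 34, 38, 47, 49] -> [6, 34, 38] -> 3

0; 0; 0; 3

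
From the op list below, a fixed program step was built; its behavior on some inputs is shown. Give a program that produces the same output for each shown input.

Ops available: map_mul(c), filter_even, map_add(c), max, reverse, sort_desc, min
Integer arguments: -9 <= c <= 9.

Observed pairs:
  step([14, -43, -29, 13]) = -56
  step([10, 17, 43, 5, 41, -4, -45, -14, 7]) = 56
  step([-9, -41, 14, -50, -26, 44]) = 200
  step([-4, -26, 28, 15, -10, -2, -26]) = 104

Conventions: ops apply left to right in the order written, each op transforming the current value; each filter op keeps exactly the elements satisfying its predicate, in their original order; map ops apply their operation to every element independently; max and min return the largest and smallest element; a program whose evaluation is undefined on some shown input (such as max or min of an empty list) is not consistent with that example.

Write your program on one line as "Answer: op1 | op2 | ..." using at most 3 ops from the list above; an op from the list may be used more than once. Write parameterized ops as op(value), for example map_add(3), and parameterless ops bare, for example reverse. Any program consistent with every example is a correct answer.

filter_even | map_mul(-4) | max

Check, running the answer program on each example:
  [14, -43, -29, 13] -> [14] -> [-56] -> -56
  [10, 17, 43, 5, 41, -4, -45, -14, 7] -> [10, -4, -14] -> [-40, 16, 56] -> 56
  [-9, -41, 14, -50, -26, 44] -> [14, -50, -26, 44] -> [-56, 200, 104, -176] -> 200
  [-4, -26, 28, 15, -10, -2, -26] -> [-4, -26, 28, -10, -2, -26] -> [16, 104, -112, 40, 8, 104] -> 104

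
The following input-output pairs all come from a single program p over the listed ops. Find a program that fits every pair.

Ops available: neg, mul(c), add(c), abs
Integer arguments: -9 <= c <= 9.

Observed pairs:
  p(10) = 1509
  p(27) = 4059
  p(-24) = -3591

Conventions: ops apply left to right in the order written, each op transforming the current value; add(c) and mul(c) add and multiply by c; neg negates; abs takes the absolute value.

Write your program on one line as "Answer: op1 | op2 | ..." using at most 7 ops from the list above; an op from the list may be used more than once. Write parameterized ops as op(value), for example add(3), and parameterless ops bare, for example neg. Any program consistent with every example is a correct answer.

mul(5) | neg | mul(-6) | neg | mul(-5) | add(9)

Check, running the answer program on each example:
  10 -> 50 -> -50 -> 300 -> -300 -> 1500 -> 1509
  27 -> 135 -> -135 -> 810 -> -810 -> 4050 -> 4059
  -24 -> -120 -> 120 -> -720 -> 720 -> -3600 -> -3591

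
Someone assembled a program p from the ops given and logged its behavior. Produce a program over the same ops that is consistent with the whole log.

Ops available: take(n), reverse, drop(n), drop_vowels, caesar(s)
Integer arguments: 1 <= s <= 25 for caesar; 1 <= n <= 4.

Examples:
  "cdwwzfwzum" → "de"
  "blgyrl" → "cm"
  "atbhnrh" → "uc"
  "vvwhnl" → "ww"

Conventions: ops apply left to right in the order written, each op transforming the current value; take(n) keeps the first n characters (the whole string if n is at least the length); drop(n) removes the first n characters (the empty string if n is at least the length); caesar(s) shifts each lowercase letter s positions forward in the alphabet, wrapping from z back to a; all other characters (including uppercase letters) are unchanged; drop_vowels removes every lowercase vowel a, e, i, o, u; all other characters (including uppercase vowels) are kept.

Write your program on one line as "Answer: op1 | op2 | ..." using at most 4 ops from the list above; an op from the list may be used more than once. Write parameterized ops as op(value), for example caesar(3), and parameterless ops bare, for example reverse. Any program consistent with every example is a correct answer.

drop_vowels | take(2) | caesar(1)

Check, running the answer program on each example:
  "cdwwzfwzum" -> "cdwwzfwzm" -> "cd" -> "de"
  "blgyrl" -> "blgyrl" -> "bl" -> "cm"
  "atbhnrh" -> "tbhnrh" -> "tb" -> "uc"
  "vvwhnl" -> "vvwhnl" -> "vv" -> "ww"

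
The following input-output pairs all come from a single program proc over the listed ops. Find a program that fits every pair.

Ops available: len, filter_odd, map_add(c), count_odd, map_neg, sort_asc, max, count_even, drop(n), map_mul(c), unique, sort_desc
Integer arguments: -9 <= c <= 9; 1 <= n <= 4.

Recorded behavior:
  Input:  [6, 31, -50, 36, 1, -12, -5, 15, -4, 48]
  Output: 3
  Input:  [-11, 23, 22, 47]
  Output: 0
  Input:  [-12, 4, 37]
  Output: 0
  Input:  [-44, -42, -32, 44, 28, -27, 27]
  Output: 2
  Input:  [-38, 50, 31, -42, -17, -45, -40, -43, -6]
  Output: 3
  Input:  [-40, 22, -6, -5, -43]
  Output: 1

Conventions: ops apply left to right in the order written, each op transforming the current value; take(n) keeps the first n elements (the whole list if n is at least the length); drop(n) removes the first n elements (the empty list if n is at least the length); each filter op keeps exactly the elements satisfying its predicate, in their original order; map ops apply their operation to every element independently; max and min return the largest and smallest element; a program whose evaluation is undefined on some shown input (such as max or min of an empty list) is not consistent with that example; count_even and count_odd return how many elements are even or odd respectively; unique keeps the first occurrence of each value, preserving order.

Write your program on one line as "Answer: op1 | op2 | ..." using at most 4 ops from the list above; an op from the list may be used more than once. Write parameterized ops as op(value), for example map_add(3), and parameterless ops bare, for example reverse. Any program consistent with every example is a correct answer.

sort_asc | drop(4) | count_even

Check, running the answer program on each example:
  [6, 31, -50, 36, 1, -12, -5, 15, -4, 48] -> [-50, -12, -5, -4, 1, 6, 15, 31, 36, 48] -> [1, 6, 15, 31, 36, 48] -> 3
  [-11, 23, 22, 47] -> [-11, 22, 23, 47] -> [] -> 0
  [-12, 4, 37] -> [-12, 4, 37] -> [] -> 0
  [-44, -42, -32, 44, 28, -27, 27] -> [-44, -42, -32, -27, 27, 28, 44] -> [27, 28, 44] -> 2
  [-38, 50, 31, -42, -17, -45, -40, -43, -6] -> [-45, -43, -42, -40, -38, -17, -6, 31, 50] -> [-38, -17, -6, 31, 50] -> 3
  [-40, 22, -6, -5, -43] -> [-43, -40, -6, -5, 22] -> [22] -> 1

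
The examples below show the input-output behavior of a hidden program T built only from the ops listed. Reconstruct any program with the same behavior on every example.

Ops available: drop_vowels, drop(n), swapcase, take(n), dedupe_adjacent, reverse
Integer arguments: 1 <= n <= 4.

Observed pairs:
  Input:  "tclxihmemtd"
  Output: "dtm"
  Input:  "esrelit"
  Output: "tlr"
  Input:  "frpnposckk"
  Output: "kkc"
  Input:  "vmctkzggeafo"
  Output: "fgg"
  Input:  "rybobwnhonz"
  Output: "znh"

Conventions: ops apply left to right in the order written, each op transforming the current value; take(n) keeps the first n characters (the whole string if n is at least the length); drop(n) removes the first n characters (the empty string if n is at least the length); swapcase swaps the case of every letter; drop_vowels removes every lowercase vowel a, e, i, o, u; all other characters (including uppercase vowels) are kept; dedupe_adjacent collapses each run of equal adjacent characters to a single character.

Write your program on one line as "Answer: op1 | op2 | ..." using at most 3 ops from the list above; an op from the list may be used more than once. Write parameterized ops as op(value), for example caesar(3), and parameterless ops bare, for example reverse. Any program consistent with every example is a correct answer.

drop_vowels | reverse | take(3)

Check, running the answer program on each example:
  "tclxihmemtd" -> "tclxhmmtd" -> "dtmmhxlct" -> "dtm"
  "esrelit" -> "srlt" -> "tlrs" -> "tlr"
  "frpnposckk" -> "frpnpsckk" -> "kkcspnprf" -> "kkc"
  "vmctkzggeafo" -> "vmctkzggf" -> "fggzktcmv" -> "fgg"
  "rybobwnhonz" -> "rybbwnhnz" -> "znhnwbbyr" -> "znh"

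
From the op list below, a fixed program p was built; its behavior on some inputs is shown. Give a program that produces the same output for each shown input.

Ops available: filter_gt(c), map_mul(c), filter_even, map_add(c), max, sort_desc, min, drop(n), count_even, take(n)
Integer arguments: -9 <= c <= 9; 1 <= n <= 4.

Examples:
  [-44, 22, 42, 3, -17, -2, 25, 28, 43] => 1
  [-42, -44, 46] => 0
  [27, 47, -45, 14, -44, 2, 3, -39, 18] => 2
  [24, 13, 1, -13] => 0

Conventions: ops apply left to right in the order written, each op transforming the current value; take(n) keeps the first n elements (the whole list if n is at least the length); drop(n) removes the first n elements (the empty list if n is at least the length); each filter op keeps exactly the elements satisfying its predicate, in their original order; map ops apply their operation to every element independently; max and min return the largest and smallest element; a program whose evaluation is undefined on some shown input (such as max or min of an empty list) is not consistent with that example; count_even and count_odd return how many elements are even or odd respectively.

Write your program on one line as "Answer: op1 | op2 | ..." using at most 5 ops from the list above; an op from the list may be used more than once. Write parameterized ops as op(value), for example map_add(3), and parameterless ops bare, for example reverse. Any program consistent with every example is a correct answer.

map_mul(7) | drop(4) | filter_even | filter_gt(-9) | count_even

Check, running the answer program on each example:
  [-44, 22, 42, 3, -17, -2, 25, 28, 43] -> [-308, 154, 294, 21, -119, -14, 175, 196, 301] -> [-119, -14, 175, 196, 301] -> [-14, 196] -> [196] -> 1
  [-42, -44, 46] -> [-294, -308, 322] -> [] -> [] -> [] -> 0
  [27, 47, -45, 14, -44, 2, 3, -39, 18] -> [189, 329, -315, 98, -308, 14, 21, -273, 126] -> [-308, 14, 21, -273, 126] -> [-308, 14, 126] -> [14, 126] -> 2
  [24, 13, 1, -13] -> [168, 91, 7, -91] -> [] -> [] -> [] -> 0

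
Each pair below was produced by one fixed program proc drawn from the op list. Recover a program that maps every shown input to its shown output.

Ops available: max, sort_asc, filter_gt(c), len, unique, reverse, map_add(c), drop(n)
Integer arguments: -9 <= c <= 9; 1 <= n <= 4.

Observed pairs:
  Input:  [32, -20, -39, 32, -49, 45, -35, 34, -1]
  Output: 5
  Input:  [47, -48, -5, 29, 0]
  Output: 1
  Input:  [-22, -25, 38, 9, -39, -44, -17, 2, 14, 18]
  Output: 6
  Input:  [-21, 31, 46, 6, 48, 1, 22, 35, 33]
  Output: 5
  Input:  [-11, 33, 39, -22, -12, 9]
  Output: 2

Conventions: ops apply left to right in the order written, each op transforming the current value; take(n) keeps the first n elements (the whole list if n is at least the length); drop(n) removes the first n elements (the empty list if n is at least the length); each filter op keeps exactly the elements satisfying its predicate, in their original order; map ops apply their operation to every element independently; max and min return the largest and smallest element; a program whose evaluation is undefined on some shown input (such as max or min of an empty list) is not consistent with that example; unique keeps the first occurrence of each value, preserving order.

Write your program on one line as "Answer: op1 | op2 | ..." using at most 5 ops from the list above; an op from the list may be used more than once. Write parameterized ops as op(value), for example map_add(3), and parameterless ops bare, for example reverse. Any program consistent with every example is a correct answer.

reverse | map_add(5) | drop(2) | drop(2) | len

Check, running the answer program on each example:
  [32, -20, -39, 32, -49, 45, -35, 34, -1] -> [-1, 34, -35, 45, -49, 32, -39, -20, 32] -> [4, 39, -30, 50, -44, 37, -34, -15, 37] -> [-30, 50, -44, 37, -34, -15, 37] -> [-44, 37, -34, -15, 37] -> 5
  [47, -48, -5, 29, 0] -> [0, 29, -5, -48, 47] -> [5, 34, 0, -43, 52] -> [0, -43, 52] -> [52] -> 1
  [-22, -25, 38, 9, -39, -44, -17, 2, 14, 18] -> [18, 14, 2, -17, -44, -39, 9, 38, -25, -22] -> [23, 19, 7, -12, -39, -34, 14, 43, -20, -17] -> [7, -12, -39, -34, 14, 43, -20, -17] -> [-39, -34, 14, 43, -20, -17] -> 6
  [-21, 31, 46, 6, 48, 1, 22, 35, 33] -> [33, 35, 22, 1, 48, 6, 46, 31, -21] -> [38, 40, 27, 6, 53, 11, 51, 36, -16] -> [27, 6, 53, 11, 51, 36, -16] -> [53, 11, 51, 36, -16] -> 5
  [-11, 33, 39, -22, -12, 9] -> [9, -12, -22, 39, 33, -11] -> [14, -7, -17, 44, 38, -6] -> [-17, 44, 38, -6] -> [38, -6] -> 2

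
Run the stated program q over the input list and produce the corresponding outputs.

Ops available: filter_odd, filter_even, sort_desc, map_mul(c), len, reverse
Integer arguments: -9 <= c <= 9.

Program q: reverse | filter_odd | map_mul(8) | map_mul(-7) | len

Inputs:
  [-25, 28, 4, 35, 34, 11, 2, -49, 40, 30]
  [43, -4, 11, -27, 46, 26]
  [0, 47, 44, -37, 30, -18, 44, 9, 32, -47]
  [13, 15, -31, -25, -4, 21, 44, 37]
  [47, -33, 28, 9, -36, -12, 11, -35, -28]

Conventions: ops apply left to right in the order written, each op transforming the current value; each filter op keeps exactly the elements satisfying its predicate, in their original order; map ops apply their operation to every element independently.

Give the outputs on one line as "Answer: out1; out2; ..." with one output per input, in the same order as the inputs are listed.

4; 3; 4; 6; 5

Execution, op by op:
  [-25, 28, 4, 35, 34, 11, 2, -49, 40, 30] -> [30, 40, -49, 2, 11, 34, 35, 4, 28, -25] -> [-49, 11, 35, -25] -> [-392, 88, 280, -200] -> [2744, -616, -1960, 1400] -> 4
  [43, -4, 11, -27, 46, 26] -> [26, 46, -27, 11, -4, 43] -> [-27, 11, 43] -> [-216, 88, 344] -> [1512, -616, -2408] -> 3
  [0, 47, 44, -37, 30, -18, 44, 9, 32, -47] -> [-47, 32, 9, 44, -18, 30, -37, 44, 47, 0] -> [-47, 9, -37, 47] -> [-376, 72, -296, 376] -> [2632, -504, 2072, -2632] -> 4
  [13, 15, -31, -25, -4, 21, 44, 37] -> [37, 44, 21, -4, -25, -31, 15, 13] -> [37, 21, -25, -31, 15, 13] -> [296, 168, -200, -248, 120, 104] -> [-2072, -1176, 1400, 1736, -840, -728] -> 6
  [47, -33, 28, 9, -36, -12, 11, -35, -28] -> [-28, -35, 11, -12, -36, 9, 28, -33, 47] -> [-35, 11, 9, -33, 47] -> [-280, 88, 72, -264, 376] -> [1960, -616, -504, 1848, -2632] -> 5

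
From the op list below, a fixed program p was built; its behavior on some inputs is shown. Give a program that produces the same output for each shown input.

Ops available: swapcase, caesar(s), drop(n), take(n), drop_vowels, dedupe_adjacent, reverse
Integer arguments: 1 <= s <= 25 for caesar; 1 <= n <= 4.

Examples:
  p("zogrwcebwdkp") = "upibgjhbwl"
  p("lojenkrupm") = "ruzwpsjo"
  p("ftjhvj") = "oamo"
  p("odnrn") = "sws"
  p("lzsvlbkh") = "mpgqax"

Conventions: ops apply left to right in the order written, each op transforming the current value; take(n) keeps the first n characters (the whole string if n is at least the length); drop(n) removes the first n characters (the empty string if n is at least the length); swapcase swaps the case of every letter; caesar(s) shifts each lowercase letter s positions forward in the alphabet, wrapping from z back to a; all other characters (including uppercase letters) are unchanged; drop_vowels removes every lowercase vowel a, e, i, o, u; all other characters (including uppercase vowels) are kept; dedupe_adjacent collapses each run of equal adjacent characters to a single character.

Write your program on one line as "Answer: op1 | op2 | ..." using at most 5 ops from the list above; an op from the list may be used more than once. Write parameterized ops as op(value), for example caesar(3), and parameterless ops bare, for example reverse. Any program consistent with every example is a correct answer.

drop(2) | reverse | caesar(11) | caesar(20)

Check, running the answer program on each example:
  "zogrwcebwdkp" -> "grwcebwdkp" -> "pkdwbecwrg" -> "avohmpnhcr" -> "upibgjhbwl"
  "lojenkrupm" -> "jenkrupm" -> "mpurknej" -> "xafcvypu" -> "ruzwpsjo"
  "ftjhvj" -> "jhvj" -> "jvhj" -> "ugsu" -> "oamo"
  "odnrn" -> "nrn" -> "nrn" -> "ycy" -> "sws"
  "lzsvlbkh" -> "svlbkh" -> "hkblvs" -> "svmwgd" -> "mpgqax"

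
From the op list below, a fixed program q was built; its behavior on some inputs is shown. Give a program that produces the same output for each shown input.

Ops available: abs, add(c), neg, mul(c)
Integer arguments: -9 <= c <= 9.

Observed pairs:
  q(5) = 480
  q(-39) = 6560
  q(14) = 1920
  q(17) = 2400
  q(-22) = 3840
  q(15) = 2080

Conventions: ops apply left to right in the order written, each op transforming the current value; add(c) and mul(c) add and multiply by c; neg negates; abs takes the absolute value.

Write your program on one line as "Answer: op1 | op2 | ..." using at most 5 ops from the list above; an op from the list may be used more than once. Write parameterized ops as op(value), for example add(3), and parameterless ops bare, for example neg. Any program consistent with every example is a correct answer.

add(-2) | mul(-4) | mul(-8) | mul(5) | abs

Check, running the answer program on each example:
  5 -> 3 -> -12 -> 96 -> 480 -> 480
  -39 -> -41 -> 164 -> -1312 -> -6560 -> 6560
  14 -> 12 -> -48 -> 384 -> 1920 -> 1920
  17 -> 15 -> -60 -> 480 -> 2400 -> 2400
  -22 -> -24 -> 96 -> -768 -> -3840 -> 3840
  15 -> 13 -> -52 -> 416 -> 2080 -> 2080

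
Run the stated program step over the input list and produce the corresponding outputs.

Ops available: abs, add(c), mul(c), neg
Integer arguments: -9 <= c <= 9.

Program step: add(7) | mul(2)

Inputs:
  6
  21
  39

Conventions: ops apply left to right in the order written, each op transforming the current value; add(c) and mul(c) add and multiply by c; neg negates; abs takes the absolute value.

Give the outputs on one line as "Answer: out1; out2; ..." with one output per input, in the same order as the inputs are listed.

26; 56; 92

Execution, op by op:
  6 -> 13 -> 26
  21 -> 28 -> 56
  39 -> 46 -> 92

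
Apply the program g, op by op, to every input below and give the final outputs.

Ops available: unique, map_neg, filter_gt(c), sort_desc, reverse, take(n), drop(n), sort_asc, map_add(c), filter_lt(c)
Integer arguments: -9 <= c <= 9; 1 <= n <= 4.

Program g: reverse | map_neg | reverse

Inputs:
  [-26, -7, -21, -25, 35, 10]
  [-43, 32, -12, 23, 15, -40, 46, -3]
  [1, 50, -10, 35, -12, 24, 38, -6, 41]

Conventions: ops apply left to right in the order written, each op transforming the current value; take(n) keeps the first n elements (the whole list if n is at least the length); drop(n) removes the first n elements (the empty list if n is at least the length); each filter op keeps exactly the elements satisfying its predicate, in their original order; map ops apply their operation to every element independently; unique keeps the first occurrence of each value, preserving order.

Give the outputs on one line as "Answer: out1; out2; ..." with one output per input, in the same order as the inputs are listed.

Execution, op by op:
  [-26, -7, -21, -25, 35, 10] -> [10, 35, -25, -21, -7, -26] -> [-10, -35, 25, 21, 7, 26] -> [26, 7, 21, 25, -35, -10]
  [-43, 32, -12, 23, 15, -40, 46, -3] -> [-3, 46, -40, 15, 23, -12, 32, -43] -> [3, -46, 40, -15, -23, 12, -32, 43] -> [43, -32, 12, -23, -15, 40, -46, 3]
  [1, 50, -10, 35, -12, 24, 38, -6, 41] -> [41, -6, 38, 24, -12, 35, -10, 50, 1] -> [-41, 6, -38, -24, 12, -35, 10, -50, -1] -> [-1, -50, 10, -35, 12, -24, -38, 6, -41]

[26, 7, 21, 25, -35, -10]; [43, -32, 12, -23, -15, 40, -46, 3]; [-1, -50, 10, -35, 12, -24, -38, 6, -41]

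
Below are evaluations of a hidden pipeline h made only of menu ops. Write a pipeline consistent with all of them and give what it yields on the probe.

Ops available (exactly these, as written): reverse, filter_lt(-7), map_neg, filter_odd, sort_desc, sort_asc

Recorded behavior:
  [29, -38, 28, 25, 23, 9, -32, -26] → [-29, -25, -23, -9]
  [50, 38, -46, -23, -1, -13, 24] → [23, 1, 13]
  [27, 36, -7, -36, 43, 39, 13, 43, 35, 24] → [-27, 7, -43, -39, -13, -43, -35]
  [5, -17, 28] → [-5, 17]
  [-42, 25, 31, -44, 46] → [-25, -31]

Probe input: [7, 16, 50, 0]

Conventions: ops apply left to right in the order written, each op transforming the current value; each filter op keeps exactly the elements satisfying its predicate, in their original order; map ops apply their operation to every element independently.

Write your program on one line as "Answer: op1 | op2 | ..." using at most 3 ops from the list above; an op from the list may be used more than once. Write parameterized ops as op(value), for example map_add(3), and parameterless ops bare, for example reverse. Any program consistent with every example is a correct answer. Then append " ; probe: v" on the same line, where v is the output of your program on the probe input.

map_neg | filter_odd ; probe: [-7]

Check, running the answer program on each example:
  [29, -38, 28, 25, 23, 9, -32, -26] -> [-29, 38, -28, -25, -23, -9, 32, 26] -> [-29, -25, -23, -9]
  [50, 38, -46, -23, -1, -13, 24] -> [-50, -38, 46, 23, 1, 13, -24] -> [23, 1, 13]
  [27, 36, -7, -36, 43, 39, 13, 43, 35, 24] -> [-27, -36, 7, 36, -43, -39, -13, -43, -35, -24] -> [-27, 7, -43, -39, -13, -43, -35]
  [5, -17, 28] -> [-5, 17, -28] -> [-5, 17]
  [-42, 25, 31, -44, 46] -> [42, -25, -31, 44, -46] -> [-25, -31]
  probe: [7, 16, 50, 0] -> [-7, -16, -50, 0] -> [-7]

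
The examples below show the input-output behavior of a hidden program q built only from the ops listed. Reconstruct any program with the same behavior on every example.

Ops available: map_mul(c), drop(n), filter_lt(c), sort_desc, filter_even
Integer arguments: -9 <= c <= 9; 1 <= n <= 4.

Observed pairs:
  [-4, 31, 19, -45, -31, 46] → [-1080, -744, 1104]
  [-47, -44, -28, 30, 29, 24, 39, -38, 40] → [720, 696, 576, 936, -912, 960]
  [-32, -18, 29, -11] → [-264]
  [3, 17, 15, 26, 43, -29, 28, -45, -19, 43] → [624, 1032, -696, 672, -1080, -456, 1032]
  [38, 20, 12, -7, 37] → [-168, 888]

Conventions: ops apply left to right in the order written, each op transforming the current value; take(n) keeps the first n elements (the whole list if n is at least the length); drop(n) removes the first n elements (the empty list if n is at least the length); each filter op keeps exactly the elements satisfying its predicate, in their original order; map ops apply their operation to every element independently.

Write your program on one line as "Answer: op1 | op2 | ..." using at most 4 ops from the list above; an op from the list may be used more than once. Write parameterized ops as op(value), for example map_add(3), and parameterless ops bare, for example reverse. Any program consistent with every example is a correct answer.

map_mul(-6) | map_mul(-4) | drop(3)

Check, running the answer program on each example:
  [-4, 31, 19, -45, -31, 46] -> [24, -186, -114, 270, 186, -276] -> [-96, 744, 456, -1080, -744, 1104] -> [-1080, -744, 1104]
  [-47, -44, -28, 30, 29, 24, 39, -38, 40] -> [282, 264, 168, -180, -174, -144, -234, 228, -240] -> [-1128, -1056, -672, 720, 696, 576, 936, -912, 960] -> [720, 696, 576, 936, -912, 960]
  [-32, -18, 29, -11] -> [192, 108, -174, 66] -> [-768, -432, 696, -264] -> [-264]
  [3, 17, 15, 26, 43, -29, 28, -45, -19, 43] -> [-18, -102, -90, -156, -258, 174, -168, 270, 114, -258] -> [72, 408, 360, 624, 1032, -696, 672, -1080, -456, 1032] -> [624, 1032, -696, 672, -1080, -456, 1032]
  [38, 20, 12, -7, 37] -> [-228, -120, -72, 42, -222] -> [912, 480, 288, -168, 888] -> [-168, 888]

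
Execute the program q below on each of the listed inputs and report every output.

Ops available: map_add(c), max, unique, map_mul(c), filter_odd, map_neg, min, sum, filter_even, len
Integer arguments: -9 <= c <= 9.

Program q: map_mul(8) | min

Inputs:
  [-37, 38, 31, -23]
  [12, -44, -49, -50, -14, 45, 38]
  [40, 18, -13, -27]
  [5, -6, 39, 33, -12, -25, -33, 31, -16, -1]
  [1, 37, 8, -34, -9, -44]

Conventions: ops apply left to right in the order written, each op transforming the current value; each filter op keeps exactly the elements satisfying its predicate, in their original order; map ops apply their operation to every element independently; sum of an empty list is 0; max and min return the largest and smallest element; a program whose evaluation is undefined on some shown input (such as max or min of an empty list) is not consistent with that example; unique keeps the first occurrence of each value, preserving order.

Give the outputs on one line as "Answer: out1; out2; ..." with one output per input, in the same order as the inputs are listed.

Execution, op by op:
  [-37, 38, 31, -23] -> [-296, 304, 248, -184] -> -296
  [12, -44, -49, -50, -14, 45, 38] -> [96, -352, -392, -400, -112, 360, 304] -> -400
  [40, 18, -13, -27] -> [320, 144, -104, -216] -> -216
  [5, -6, 39, 33, -12, -25, -33, 31, -16, -1] -> [40, -48, 312, 264, -96, -200, -264, 248, -128, -8] -> -264
  [1, 37, 8, -34, -9, -44] -> [8, 296, 64, -272, -72, -352] -> -352

-296; -400; -216; -264; -352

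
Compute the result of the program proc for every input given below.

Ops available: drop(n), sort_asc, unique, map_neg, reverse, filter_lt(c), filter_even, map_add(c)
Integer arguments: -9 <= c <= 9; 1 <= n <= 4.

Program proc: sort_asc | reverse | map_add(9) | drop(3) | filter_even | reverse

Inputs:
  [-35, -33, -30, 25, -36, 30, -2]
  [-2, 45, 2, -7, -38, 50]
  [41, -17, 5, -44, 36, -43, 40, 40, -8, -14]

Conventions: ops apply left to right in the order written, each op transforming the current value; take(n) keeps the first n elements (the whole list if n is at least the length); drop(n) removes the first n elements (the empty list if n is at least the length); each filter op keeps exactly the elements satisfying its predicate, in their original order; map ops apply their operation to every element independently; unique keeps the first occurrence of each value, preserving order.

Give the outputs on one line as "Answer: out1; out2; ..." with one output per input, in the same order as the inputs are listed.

Execution, op by op:
  [-35, -33, -30, 25, -36, 30, -2] -> [-36, -35, -33, -30, -2, 25, 30] -> [30, 25, -2, -30, -33, -35, -36] -> [39, 34, 7, -21, -24, -26, -27] -> [-21, -24, -26, -27] -> [-24, -26] -> [-26, -24]
  [-2, 45, 2, -7, -38, 50] -> [-38, -7, -2, 2, 45, 50] -> [50, 45, 2, -2, -7, -38] -> [59, 54, 11, 7, 2, -29] -> [7, 2, -29] -> [2] -> [2]
  [41, -17, 5, -44, 36, -43, 40, 40, -8, -14] -> [-44, -43, -17, -14, -8, 5, 36, 40, 40, 41] -> [41, 40, 40, 36, 5, -8, -14, -17, -43, -44] -> [50, 49, 49, 45, 14, 1, -5, -8, -34, -35] -> [45, 14, 1, -5, -8, -34, -35] -> [14, -8, -34] -> [-34, -8, 14]

[-26, -24]; [2]; [-34, -8, 14]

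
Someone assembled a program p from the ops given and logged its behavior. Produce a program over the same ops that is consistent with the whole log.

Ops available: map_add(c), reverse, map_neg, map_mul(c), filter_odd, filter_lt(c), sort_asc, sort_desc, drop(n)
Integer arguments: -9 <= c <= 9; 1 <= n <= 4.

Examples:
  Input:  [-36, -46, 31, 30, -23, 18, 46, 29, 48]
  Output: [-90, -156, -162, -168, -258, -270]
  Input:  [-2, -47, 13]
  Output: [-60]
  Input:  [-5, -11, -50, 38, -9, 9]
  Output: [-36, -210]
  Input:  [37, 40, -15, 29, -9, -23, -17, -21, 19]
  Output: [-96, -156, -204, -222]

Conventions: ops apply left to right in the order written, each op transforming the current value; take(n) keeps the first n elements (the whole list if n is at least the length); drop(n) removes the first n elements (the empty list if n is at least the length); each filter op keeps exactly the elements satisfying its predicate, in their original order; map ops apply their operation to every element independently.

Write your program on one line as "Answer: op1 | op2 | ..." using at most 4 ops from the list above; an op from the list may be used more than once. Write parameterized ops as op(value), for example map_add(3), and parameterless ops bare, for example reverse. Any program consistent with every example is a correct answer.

map_add(-3) | map_mul(-6) | sort_desc | filter_lt(-3)

Check, running the answer program on each example:
  [-36, -46, 31, 30, -23, 18, 46, 29, 48] -> [-39, -49, 28, 27, -26, 15, 43, 26, 45] -> [234, 294, -168, -162, 156, -90, -258, -156, -270] -> [294, 234, 156, -90, -156, -162, -168, -258, -270] -> [-90, -156, -162, -168, -258, -270]
  [-2, -47, 13] -> [-5, -50, 10] -> [30, 300, -60] -> [300, 30, -60] -> [-60]
  [-5, -11, -50, 38, -9, 9] -> [-8, -14, -53, 35, -12, 6] -> [48, 84, 318, -210, 72, -36] -> [318, 84, 72, 48, -36, -210] -> [-36, -210]
  [37, 40, -15, 29, -9, -23, -17, -21, 19] -> [34, 37, -18, 26, -12, -26, -20, -24, 16] -> [-204, -222, 108, -156, 72, 156, 120, 144, -96] -> [156, 144, 120, 108, 72, -96, -156, -204, -222] -> [-96, -156, -204, -222]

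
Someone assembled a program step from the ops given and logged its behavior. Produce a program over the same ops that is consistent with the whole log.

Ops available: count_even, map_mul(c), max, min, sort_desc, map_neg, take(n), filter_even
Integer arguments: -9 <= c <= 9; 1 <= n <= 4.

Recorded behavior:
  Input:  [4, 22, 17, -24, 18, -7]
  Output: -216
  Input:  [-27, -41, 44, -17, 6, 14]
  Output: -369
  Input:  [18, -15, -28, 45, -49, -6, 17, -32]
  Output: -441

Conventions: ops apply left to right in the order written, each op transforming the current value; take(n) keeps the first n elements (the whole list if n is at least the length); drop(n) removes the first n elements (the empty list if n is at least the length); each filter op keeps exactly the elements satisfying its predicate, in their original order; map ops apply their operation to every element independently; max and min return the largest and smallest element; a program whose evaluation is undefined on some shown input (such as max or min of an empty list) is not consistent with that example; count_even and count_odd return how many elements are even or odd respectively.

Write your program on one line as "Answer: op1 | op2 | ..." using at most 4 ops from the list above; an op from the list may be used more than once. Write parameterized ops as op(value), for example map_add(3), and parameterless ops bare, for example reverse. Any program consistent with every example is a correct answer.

map_mul(9) | sort_desc | min

Check, running the answer program on each example:
  [4, 22, 17, -24, 18, -7] -> [36, 198, 153, -216, 162, -63] -> [198, 162, 153, 36, -63, -216] -> -216
  [-27, -41, 44, -17, 6, 14] -> [-243, -369, 396, -153, 54, 126] -> [396, 126, 54, -153, -243, -369] -> -369
  [18, -15, -28, 45, -49, -6, 17, -32] -> [162, -135, -252, 405, -441, -54, 153, -288] -> [405, 162, 153, -54, -135, -252, -288, -441] -> -441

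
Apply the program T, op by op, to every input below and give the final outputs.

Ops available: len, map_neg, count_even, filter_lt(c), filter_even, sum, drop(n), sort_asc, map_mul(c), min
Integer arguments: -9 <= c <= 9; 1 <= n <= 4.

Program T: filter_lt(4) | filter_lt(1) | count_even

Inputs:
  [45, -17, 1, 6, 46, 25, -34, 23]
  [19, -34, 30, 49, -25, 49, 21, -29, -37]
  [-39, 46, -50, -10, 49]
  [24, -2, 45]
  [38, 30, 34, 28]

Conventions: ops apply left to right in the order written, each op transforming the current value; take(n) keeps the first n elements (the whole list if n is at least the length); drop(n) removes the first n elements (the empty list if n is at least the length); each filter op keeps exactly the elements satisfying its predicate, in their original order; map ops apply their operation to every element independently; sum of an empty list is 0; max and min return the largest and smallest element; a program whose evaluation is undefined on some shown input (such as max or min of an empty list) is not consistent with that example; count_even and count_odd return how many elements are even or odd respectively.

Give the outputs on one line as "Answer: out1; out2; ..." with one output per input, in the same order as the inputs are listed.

1; 1; 2; 1; 0

Execution, op by op:
  [45, -17, 1, 6, 46, 25, -34, 23] -> [-17, 1, -34] -> [-17, -34] -> 1
  [19, -34, 30, 49, -25, 49, 21, -29, -37] -> [-34, -25, -29, -37] -> [-34, -25, -29, -37] -> 1
  [-39, 46, -50, -10, 49] -> [-39, -50, -10] -> [-39, -50, -10] -> 2
  [24, -2, 45] -> [-2] -> [-2] -> 1
  [38, 30, 34, 28] -> [] -> [] -> 0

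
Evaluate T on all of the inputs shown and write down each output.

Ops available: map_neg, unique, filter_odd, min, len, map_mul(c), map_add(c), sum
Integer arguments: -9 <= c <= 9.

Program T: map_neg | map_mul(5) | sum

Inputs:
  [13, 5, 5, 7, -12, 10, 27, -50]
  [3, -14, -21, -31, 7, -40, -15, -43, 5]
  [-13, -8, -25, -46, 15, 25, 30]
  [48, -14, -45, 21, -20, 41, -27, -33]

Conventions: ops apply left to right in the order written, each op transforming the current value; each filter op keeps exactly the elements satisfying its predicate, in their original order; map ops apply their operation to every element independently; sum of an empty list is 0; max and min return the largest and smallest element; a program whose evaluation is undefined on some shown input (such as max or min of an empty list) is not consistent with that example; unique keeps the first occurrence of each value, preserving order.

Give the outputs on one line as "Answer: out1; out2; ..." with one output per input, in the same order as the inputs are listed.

Execution, op by op:
  [13, 5, 5, 7, -12, 10, 27, -50] -> [-13, -5, -5, -7, 12, -10, -27, 50] -> [-65, -25, -25, -35, 60, -50, -135, 250] -> -25
  [3, -14, -21, -31, 7, -40, -15, -43, 5] -> [-3, 14, 21, 31, -7, 40, 15, 43, -5] -> [-15, 70, 105, 155, -35, 200, 75, 215, -25] -> 745
  [-13, -8, -25, -46, 15, 25, 30] -> [13, 8, 25, 46, -15, -25, -30] -> [65, 40, 125, 230, -75, -125, -150] -> 110
  [48, -14, -45, 21, -20, 41, -27, -33] -> [-48, 14, 45, -21, 20, -41, 27, 33] -> [-240, 70, 225, -105, 100, -205, 135, 165] -> 145

-25; 745; 110; 145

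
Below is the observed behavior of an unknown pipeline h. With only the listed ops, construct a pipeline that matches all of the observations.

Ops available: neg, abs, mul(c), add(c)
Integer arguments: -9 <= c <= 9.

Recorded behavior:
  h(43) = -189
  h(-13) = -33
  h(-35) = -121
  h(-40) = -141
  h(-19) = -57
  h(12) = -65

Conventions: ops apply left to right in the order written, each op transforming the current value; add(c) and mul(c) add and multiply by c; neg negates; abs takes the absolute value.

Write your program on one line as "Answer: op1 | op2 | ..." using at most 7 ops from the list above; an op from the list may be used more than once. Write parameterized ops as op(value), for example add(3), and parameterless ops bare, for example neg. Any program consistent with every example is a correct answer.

mul(-4) | add(-9) | add(-9) | abs | add(-1) | neg

Check, running the answer program on each example:
  43 -> -172 -> -181 -> -190 -> 190 -> 189 -> -189
  -13 -> 52 -> 43 -> 34 -> 34 -> 33 -> -33
  -35 -> 140 -> 131 -> 122 -> 122 -> 121 -> -121
  -40 -> 160 -> 151 -> 142 -> 142 -> 141 -> -141
  -19 -> 76 -> 67 -> 58 -> 58 -> 57 -> -57
  12 -> -48 -> -57 -> -66 -> 66 -> 65 -> -65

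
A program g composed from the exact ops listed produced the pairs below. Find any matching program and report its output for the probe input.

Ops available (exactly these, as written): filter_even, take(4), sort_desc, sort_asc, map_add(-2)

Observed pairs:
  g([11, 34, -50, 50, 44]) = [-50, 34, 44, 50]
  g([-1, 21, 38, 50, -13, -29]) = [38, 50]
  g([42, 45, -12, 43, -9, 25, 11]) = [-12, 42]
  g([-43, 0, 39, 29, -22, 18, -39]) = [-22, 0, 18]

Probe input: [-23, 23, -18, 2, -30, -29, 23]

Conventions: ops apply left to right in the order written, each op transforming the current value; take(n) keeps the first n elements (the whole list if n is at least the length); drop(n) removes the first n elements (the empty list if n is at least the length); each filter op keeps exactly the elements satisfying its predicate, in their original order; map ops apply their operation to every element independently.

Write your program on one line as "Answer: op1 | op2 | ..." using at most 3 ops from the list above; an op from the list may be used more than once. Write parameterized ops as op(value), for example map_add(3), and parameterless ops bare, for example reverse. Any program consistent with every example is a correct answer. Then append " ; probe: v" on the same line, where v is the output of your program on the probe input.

filter_even | sort_desc | sort_asc ; probe: [-30, -18, 2]

Check, running the answer program on each example:
  [11, 34, -50, 50, 44] -> [34, -50, 50, 44] -> [50, 44, 34, -50] -> [-50, 34, 44, 50]
  [-1, 21, 38, 50, -13, -29] -> [38, 50] -> [50, 38] -> [38, 50]
  [42, 45, -12, 43, -9, 25, 11] -> [42, -12] -> [42, -12] -> [-12, 42]
  [-43, 0, 39, 29, -22, 18, -39] -> [0, -22, 18] -> [18, 0, -22] -> [-22, 0, 18]
  probe: [-23, 23, -18, 2, -30, -29, 23] -> [-18, 2, -30] -> [2, -18, -30] -> [-30, -18, 2]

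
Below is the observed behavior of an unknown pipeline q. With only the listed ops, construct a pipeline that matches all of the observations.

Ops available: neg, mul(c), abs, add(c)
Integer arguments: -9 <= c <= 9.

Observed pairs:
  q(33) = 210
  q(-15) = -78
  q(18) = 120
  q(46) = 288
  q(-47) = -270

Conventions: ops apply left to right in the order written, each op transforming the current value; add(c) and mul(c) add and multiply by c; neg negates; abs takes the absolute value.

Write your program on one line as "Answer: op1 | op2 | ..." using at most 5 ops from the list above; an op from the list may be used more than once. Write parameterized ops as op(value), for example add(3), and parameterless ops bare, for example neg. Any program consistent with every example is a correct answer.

neg | mul(6) | add(-6) | add(-6) | mul(-1)

Check, running the answer program on each example:
  33 -> -33 -> -198 -> -204 -> -210 -> 210
  -15 -> 15 -> 90 -> 84 -> 78 -> -78
  18 -> -18 -> -108 -> -114 -> -120 -> 120
  46 -> -46 -> -276 -> -282 -> -288 -> 288
  -47 -> 47 -> 282 -> 276 -> 270 -> -270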